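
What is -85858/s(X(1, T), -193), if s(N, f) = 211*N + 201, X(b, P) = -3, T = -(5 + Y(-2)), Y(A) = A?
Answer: 42929/216 ≈ 198.75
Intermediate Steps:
T = -3 (T = -(5 - 2) = -1*3 = -3)
s(N, f) = 201 + 211*N
-85858/s(X(1, T), -193) = -85858/(201 + 211*(-3)) = -85858/(201 - 633) = -85858/(-432) = -85858*(-1/432) = 42929/216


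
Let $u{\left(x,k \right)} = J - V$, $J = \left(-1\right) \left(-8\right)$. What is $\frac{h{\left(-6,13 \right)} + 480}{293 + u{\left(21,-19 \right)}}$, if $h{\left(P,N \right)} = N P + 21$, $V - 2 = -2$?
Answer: $\frac{423}{301} \approx 1.4053$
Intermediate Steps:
$V = 0$ ($V = 2 - 2 = 0$)
$J = 8$
$h{\left(P,N \right)} = 21 + N P$
$u{\left(x,k \right)} = 8$ ($u{\left(x,k \right)} = 8 - 0 = 8 + 0 = 8$)
$\frac{h{\left(-6,13 \right)} + 480}{293 + u{\left(21,-19 \right)}} = \frac{\left(21 + 13 \left(-6\right)\right) + 480}{293 + 8} = \frac{\left(21 - 78\right) + 480}{301} = \left(-57 + 480\right) \frac{1}{301} = 423 \cdot \frac{1}{301} = \frac{423}{301}$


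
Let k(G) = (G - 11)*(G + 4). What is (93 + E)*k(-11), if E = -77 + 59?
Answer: 11550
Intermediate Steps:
k(G) = (-11 + G)*(4 + G)
E = -18
(93 + E)*k(-11) = (93 - 18)*(-44 + (-11)**2 - 7*(-11)) = 75*(-44 + 121 + 77) = 75*154 = 11550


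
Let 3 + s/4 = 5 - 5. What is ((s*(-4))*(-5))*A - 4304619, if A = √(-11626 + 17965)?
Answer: -4304619 - 240*√6339 ≈ -4.3237e+6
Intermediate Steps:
s = -12 (s = -12 + 4*(5 - 5) = -12 + 4*0 = -12 + 0 = -12)
A = √6339 ≈ 79.618
((s*(-4))*(-5))*A - 4304619 = (-12*(-4)*(-5))*√6339 - 4304619 = (48*(-5))*√6339 - 4304619 = -240*√6339 - 4304619 = -4304619 - 240*√6339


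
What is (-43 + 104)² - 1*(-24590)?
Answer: 28311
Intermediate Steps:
(-43 + 104)² - 1*(-24590) = 61² + 24590 = 3721 + 24590 = 28311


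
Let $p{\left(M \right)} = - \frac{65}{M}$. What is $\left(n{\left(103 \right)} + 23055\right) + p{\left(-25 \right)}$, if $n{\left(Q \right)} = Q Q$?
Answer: $\frac{168333}{5} \approx 33667.0$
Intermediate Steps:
$n{\left(Q \right)} = Q^{2}$
$\left(n{\left(103 \right)} + 23055\right) + p{\left(-25 \right)} = \left(103^{2} + 23055\right) - \frac{65}{-25} = \left(10609 + 23055\right) - - \frac{13}{5} = 33664 + \frac{13}{5} = \frac{168333}{5}$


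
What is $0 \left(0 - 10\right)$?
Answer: $0$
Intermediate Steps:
$0 \left(0 - 10\right) = 0 \left(-10\right) = 0$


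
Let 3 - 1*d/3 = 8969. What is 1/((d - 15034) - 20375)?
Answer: -1/62307 ≈ -1.6050e-5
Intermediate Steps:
d = -26898 (d = 9 - 3*8969 = 9 - 26907 = -26898)
1/((d - 15034) - 20375) = 1/((-26898 - 15034) - 20375) = 1/(-41932 - 20375) = 1/(-62307) = -1/62307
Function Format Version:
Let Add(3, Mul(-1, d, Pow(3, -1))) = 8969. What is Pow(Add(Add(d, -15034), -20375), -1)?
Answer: Rational(-1, 62307) ≈ -1.6050e-5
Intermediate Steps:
d = -26898 (d = Add(9, Mul(-3, 8969)) = Add(9, -26907) = -26898)
Pow(Add(Add(d, -15034), -20375), -1) = Pow(Add(Add(-26898, -15034), -20375), -1) = Pow(Add(-41932, -20375), -1) = Pow(-62307, -1) = Rational(-1, 62307)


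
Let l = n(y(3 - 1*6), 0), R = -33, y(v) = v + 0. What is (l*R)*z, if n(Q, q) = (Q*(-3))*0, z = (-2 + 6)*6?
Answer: 0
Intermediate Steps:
z = 24 (z = 4*6 = 24)
y(v) = v
n(Q, q) = 0 (n(Q, q) = -3*Q*0 = 0)
l = 0
(l*R)*z = (0*(-33))*24 = 0*24 = 0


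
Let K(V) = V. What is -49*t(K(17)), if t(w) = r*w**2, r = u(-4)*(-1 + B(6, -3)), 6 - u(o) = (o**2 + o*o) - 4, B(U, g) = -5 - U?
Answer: -3738504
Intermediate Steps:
u(o) = 10 - 2*o**2 (u(o) = 6 - ((o**2 + o*o) - 4) = 6 - ((o**2 + o**2) - 4) = 6 - (2*o**2 - 4) = 6 - (-4 + 2*o**2) = 6 + (4 - 2*o**2) = 10 - 2*o**2)
r = 264 (r = (10 - 2*(-4)**2)*(-1 + (-5 - 1*6)) = (10 - 2*16)*(-1 + (-5 - 6)) = (10 - 32)*(-1 - 11) = -22*(-12) = 264)
t(w) = 264*w**2
-49*t(K(17)) = -12936*17**2 = -12936*289 = -49*76296 = -3738504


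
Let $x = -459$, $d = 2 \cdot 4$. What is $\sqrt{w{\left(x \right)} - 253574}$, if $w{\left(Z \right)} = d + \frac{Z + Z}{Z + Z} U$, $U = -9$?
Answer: $105 i \sqrt{23} \approx 503.56 i$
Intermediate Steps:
$d = 8$
$w{\left(Z \right)} = -1$ ($w{\left(Z \right)} = 8 + \frac{Z + Z}{Z + Z} \left(-9\right) = 8 + \frac{2 Z}{2 Z} \left(-9\right) = 8 + 2 Z \frac{1}{2 Z} \left(-9\right) = 8 + 1 \left(-9\right) = 8 - 9 = -1$)
$\sqrt{w{\left(x \right)} - 253574} = \sqrt{-1 - 253574} = \sqrt{-253575} = 105 i \sqrt{23}$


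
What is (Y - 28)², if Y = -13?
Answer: 1681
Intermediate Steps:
(Y - 28)² = (-13 - 28)² = (-41)² = 1681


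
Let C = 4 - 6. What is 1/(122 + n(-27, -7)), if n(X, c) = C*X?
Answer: 1/176 ≈ 0.0056818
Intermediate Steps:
C = -2
n(X, c) = -2*X
1/(122 + n(-27, -7)) = 1/(122 - 2*(-27)) = 1/(122 + 54) = 1/176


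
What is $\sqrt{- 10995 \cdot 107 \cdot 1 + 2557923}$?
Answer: $\sqrt{1381458} \approx 1175.4$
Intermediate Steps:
$\sqrt{- 10995 \cdot 107 \cdot 1 + 2557923} = \sqrt{\left(-10995\right) 107 + 2557923} = \sqrt{-1176465 + 2557923} = \sqrt{1381458}$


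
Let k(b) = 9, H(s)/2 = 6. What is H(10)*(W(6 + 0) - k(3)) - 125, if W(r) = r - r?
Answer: -233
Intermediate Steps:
H(s) = 12 (H(s) = 2*6 = 12)
W(r) = 0
H(10)*(W(6 + 0) - k(3)) - 125 = 12*(0 - 1*9) - 125 = 12*(0 - 9) - 125 = 12*(-9) - 125 = -108 - 125 = -233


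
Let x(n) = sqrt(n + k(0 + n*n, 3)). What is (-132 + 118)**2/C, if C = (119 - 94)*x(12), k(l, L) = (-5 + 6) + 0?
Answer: 196*sqrt(13)/325 ≈ 2.1744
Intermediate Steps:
k(l, L) = 1 (k(l, L) = 1 + 0 = 1)
x(n) = sqrt(1 + n) (x(n) = sqrt(n + 1) = sqrt(1 + n))
C = 25*sqrt(13) (C = (119 - 94)*sqrt(1 + 12) = 25*sqrt(13) ≈ 90.139)
(-132 + 118)**2/C = (-132 + 118)**2/((25*sqrt(13))) = (-14)**2*(sqrt(13)/325) = 196*(sqrt(13)/325) = 196*sqrt(13)/325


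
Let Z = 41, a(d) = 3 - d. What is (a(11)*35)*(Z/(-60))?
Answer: 574/3 ≈ 191.33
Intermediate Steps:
(a(11)*35)*(Z/(-60)) = ((3 - 1*11)*35)*(41/(-60)) = ((3 - 11)*35)*(41*(-1/60)) = -8*35*(-41/60) = -280*(-41/60) = 574/3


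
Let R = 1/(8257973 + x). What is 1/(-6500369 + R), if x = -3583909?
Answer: -4674064/30383140729615 ≈ -1.5384e-7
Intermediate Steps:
R = 1/4674064 (R = 1/(8257973 - 3583909) = 1/4674064 ≈ 2.1395e-7)
1/(-6500369 + R) = 1/(-6500369 + 1/4674064) = 1/(-30383140729615/4674064) = -4674064/30383140729615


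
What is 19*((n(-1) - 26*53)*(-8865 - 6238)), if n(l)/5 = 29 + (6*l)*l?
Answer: 345209271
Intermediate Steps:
n(l) = 145 + 30*l² (n(l) = 5*(29 + (6*l)*l) = 5*(29 + 6*l²) = 145 + 30*l²)
19*((n(-1) - 26*53)*(-8865 - 6238)) = 19*(((145 + 30*(-1)²) - 26*53)*(-8865 - 6238)) = 19*(((145 + 30*1) - 1378)*(-15103)) = 19*(((145 + 30) - 1378)*(-15103)) = 19*((175 - 1378)*(-15103)) = 19*(-1203*(-15103)) = 19*18168909 = 345209271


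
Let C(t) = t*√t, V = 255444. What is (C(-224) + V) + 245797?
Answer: 501241 - 896*I*√14 ≈ 5.0124e+5 - 3352.5*I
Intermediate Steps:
C(t) = t^(3/2)
(C(-224) + V) + 245797 = ((-224)^(3/2) + 255444) + 245797 = (-896*I*√14 + 255444) + 245797 = (255444 - 896*I*√14) + 245797 = 501241 - 896*I*√14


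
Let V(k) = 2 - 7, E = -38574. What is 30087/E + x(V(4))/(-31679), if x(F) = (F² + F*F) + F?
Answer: -106095767/135776194 ≈ -0.78140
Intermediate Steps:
V(k) = -5
x(F) = F + 2*F² (x(F) = (F² + F²) + F = 2*F² + F = F + 2*F²)
30087/E + x(V(4))/(-31679) = 30087/(-38574) - 5*(1 + 2*(-5))/(-31679) = 30087*(-1/38574) - 5*(1 - 10)*(-1/31679) = -3343/4286 - 5*(-9)*(-1/31679) = -3343/4286 + 45*(-1/31679) = -3343/4286 - 45/31679 = -106095767/135776194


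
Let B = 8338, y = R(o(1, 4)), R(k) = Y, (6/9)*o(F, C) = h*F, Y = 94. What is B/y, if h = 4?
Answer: 4169/47 ≈ 88.702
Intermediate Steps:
o(F, C) = 6*F (o(F, C) = 3*(4*F)/2 = 6*F)
R(k) = 94
y = 94
B/y = 8338/94 = 8338*(1/94) = 4169/47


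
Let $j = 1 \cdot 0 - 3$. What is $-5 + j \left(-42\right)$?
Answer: $121$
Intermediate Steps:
$j = -3$ ($j = 0 - 3 = -3$)
$-5 + j \left(-42\right) = -5 - -126 = -5 + 126 = 121$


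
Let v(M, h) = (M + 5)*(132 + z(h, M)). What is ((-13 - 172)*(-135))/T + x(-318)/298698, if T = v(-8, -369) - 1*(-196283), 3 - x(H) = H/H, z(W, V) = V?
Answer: 3730187186/29259111939 ≈ 0.12749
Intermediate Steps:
v(M, h) = (5 + M)*(132 + M) (v(M, h) = (M + 5)*(132 + M) = (5 + M)*(132 + M))
x(H) = 2 (x(H) = 3 - H/H = 3 - 1*1 = 3 - 1 = 2)
T = 195911 (T = (660 + (-8)² + 137*(-8)) - 1*(-196283) = (660 + 64 - 1096) + 196283 = -372 + 196283 = 195911)
((-13 - 172)*(-135))/T + x(-318)/298698 = ((-13 - 172)*(-135))/195911 + 2/298698 = -185*(-135)*(1/195911) + 2*(1/298698) = 24975*(1/195911) + 1/149349 = 24975/195911 + 1/149349 = 3730187186/29259111939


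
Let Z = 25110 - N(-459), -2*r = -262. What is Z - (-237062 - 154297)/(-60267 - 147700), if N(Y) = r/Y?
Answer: 2396769188726/95456853 ≈ 25108.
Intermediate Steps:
r = 131 (r = -1/2*(-262) = 131)
N(Y) = 131/Y
Z = 11525621/459 (Z = 25110 - 131/(-459) = 25110 - 131*(-1)/459 = 25110 - 1*(-131/459) = 25110 + 131/459 = 11525621/459 ≈ 25110.)
Z - (-237062 - 154297)/(-60267 - 147700) = 11525621/459 - (-237062 - 154297)/(-60267 - 147700) = 11525621/459 - (-391359)/(-207967) = 11525621/459 - (-391359)*(-1)/207967 = 11525621/459 - 1*391359/207967 = 11525621/459 - 391359/207967 = 2396769188726/95456853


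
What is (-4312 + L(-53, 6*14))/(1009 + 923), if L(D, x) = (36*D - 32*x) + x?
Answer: -2206/483 ≈ -4.5673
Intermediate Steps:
L(D, x) = -31*x + 36*D (L(D, x) = (-32*x + 36*D) + x = -31*x + 36*D)
(-4312 + L(-53, 6*14))/(1009 + 923) = (-4312 + (-186*14 + 36*(-53)))/(1009 + 923) = (-4312 + (-31*84 - 1908))/1932 = (-4312 + (-2604 - 1908))*(1/1932) = (-4312 - 4512)*(1/1932) = -8824*1/1932 = -2206/483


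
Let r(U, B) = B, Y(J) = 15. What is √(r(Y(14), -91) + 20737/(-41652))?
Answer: I*√556673/78 ≈ 9.5654*I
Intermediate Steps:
√(r(Y(14), -91) + 20737/(-41652)) = √(-91 + 20737/(-41652)) = √(-91 + 20737*(-1/41652)) = √(-91 - 233/468) = √(-42821/468) = I*√556673/78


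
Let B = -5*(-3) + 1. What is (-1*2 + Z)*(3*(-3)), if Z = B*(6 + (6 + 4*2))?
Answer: -2862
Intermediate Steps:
B = 16 (B = 15 + 1 = 16)
Z = 320 (Z = 16*(6 + (6 + 4*2)) = 16*(6 + (6 + 8)) = 16*(6 + 14) = 16*20 = 320)
(-1*2 + Z)*(3*(-3)) = (-1*2 + 320)*(3*(-3)) = (-2 + 320)*(-9) = 318*(-9) = -2862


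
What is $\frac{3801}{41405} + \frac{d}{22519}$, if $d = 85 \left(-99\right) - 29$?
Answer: $- \frac{5388349}{19028555} \approx -0.28317$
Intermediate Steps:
$d = -8444$ ($d = -8415 - 29 = -8444$)
$\frac{3801}{41405} + \frac{d}{22519} = \frac{3801}{41405} - \frac{8444}{22519} = 3801 \cdot \frac{1}{41405} - \frac{8444}{22519} = \frac{543}{5915} - \frac{8444}{22519} = - \frac{5388349}{19028555}$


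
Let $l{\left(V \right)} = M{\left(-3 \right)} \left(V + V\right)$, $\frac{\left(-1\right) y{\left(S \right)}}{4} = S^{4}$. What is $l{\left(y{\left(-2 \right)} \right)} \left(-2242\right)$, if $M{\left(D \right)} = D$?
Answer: $-860928$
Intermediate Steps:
$y{\left(S \right)} = - 4 S^{4}$
$l{\left(V \right)} = - 6 V$ ($l{\left(V \right)} = - 3 \left(V + V\right) = - 3 \cdot 2 V = - 6 V$)
$l{\left(y{\left(-2 \right)} \right)} \left(-2242\right) = - 6 \left(- 4 \left(-2\right)^{4}\right) \left(-2242\right) = - 6 \left(\left(-4\right) 16\right) \left(-2242\right) = \left(-6\right) \left(-64\right) \left(-2242\right) = 384 \left(-2242\right) = -860928$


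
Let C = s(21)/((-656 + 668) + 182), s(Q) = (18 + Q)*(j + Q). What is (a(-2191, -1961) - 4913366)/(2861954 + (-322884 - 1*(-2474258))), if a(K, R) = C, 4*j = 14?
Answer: -1906384097/1945171264 ≈ -0.98006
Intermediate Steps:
j = 7/2 (j = (1/4)*14 = 7/2 ≈ 3.5000)
s(Q) = (18 + Q)*(7/2 + Q)
C = 1911/388 (C = (63 + 21**2 + (43/2)*21)/((-656 + 668) + 182) = (63 + 441 + 903/2)/(12 + 182) = (1911/2)/194 = (1911/2)*(1/194) = 1911/388 ≈ 4.9253)
a(K, R) = 1911/388
(a(-2191, -1961) - 4913366)/(2861954 + (-322884 - 1*(-2474258))) = (1911/388 - 4913366)/(2861954 + (-322884 - 1*(-2474258))) = -1906384097/(388*(2861954 + (-322884 + 2474258))) = -1906384097/(388*(2861954 + 2151374)) = -1906384097/388/5013328 = -1906384097/388*1/5013328 = -1906384097/1945171264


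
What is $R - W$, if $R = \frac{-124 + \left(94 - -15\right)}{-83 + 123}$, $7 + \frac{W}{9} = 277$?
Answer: $- \frac{19443}{8} \approx -2430.4$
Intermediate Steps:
$W = 2430$ ($W = -63 + 9 \cdot 277 = -63 + 2493 = 2430$)
$R = - \frac{3}{8}$ ($R = \frac{-124 + \left(94 + 15\right)}{40} = \left(-124 + 109\right) \frac{1}{40} = \left(-15\right) \frac{1}{40} = - \frac{3}{8} \approx -0.375$)
$R - W = - \frac{3}{8} - 2430 = - \frac{19443}{8}$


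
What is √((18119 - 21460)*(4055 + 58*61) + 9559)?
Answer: I*√25358654 ≈ 5035.7*I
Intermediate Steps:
√((18119 - 21460)*(4055 + 58*61) + 9559) = √(-3341*(4055 + 3538) + 9559) = √(-3341*7593 + 9559) = √(-25368213 + 9559) = √(-25358654) = I*√25358654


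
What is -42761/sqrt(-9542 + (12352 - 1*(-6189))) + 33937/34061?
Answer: 33937/34061 - 42761*sqrt(8999)/8999 ≈ -449.77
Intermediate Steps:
-42761/sqrt(-9542 + (12352 - 1*(-6189))) + 33937/34061 = -42761/sqrt(-9542 + (12352 + 6189)) + 33937*(1/34061) = -42761/sqrt(-9542 + 18541) + 33937/34061 = -42761*sqrt(8999)/8999 + 33937/34061 = 33937/34061 - 42761*sqrt(8999)/8999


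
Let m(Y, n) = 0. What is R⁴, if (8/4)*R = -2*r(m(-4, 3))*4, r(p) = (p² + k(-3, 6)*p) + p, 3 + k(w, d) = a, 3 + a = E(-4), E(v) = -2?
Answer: 0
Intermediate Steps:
a = -5 (a = -3 - 2 = -5)
k(w, d) = -8 (k(w, d) = -3 - 5 = -8)
r(p) = p² - 7*p (r(p) = (p² - 8*p) + p = p² - 7*p)
R = 0 (R = (-0*(-7 + 0)*4)/2 = (-0*(-7)*4)/2 = (-2*0*4)/2 = (0*4)/2 = (½)*0 = 0)
R⁴ = 0⁴ = 0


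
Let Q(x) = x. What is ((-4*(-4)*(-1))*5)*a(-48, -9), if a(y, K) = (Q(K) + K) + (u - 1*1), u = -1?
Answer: 1600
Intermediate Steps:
a(y, K) = -2 + 2*K (a(y, K) = (K + K) + (-1 - 1*1) = 2*K + (-1 - 1) = 2*K - 2 = -2 + 2*K)
((-4*(-4)*(-1))*5)*a(-48, -9) = ((-4*(-4)*(-1))*5)*(-2 + 2*(-9)) = ((16*(-1))*5)*(-2 - 18) = -16*5*(-20) = -80*(-20) = 1600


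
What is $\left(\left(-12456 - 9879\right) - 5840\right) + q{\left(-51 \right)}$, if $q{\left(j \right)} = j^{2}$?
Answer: $-25574$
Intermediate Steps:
$\left(\left(-12456 - 9879\right) - 5840\right) + q{\left(-51 \right)} = \left(\left(-12456 - 9879\right) - 5840\right) + \left(-51\right)^{2} = \left(-22335 - 5840\right) + 2601 = -28175 + 2601 = -25574$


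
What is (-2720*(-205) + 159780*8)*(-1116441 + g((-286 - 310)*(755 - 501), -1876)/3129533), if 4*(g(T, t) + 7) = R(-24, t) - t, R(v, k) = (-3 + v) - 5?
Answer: -6414312884903508160/3129533 ≈ -2.0496e+12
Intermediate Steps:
R(v, k) = -8 + v
g(T, t) = -15 - t/4 (g(T, t) = -7 + ((-8 - 24) - t)/4 = -7 + (-32 - t)/4 = -7 + (-8 - t/4) = -15 - t/4)
(-2720*(-205) + 159780*8)*(-1116441 + g((-286 - 310)*(755 - 501), -1876)/3129533) = (-2720*(-205) + 159780*8)*(-1116441 + (-15 - 1/4*(-1876))/3129533) = (557600 + 1278240)*(-1116441 + (-15 + 469)*(1/3129533)) = 1835840*(-1116441 + 454*(1/3129533)) = 1835840*(-1116441 + 454/3129533) = 1835840*(-3493938951599/3129533) = -6414312884903508160/3129533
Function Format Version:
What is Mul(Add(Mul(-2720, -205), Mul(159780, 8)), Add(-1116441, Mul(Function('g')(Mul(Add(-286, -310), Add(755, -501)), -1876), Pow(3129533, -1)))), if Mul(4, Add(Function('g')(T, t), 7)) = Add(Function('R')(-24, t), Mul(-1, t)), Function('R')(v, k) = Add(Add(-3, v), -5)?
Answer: Rational(-6414312884903508160, 3129533) ≈ -2.0496e+12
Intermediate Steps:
Function('R')(v, k) = Add(-8, v)
Function('g')(T, t) = Add(-15, Mul(Rational(-1, 4), t)) (Function('g')(T, t) = Add(-7, Mul(Rational(1, 4), Add(Add(-8, -24), Mul(-1, t)))) = Add(-7, Mul(Rational(1, 4), Add(-32, Mul(-1, t)))) = Add(-7, Add(-8, Mul(Rational(-1, 4), t))) = Add(-15, Mul(Rational(-1, 4), t)))
Mul(Add(Mul(-2720, -205), Mul(159780, 8)), Add(-1116441, Mul(Function('g')(Mul(Add(-286, -310), Add(755, -501)), -1876), Pow(3129533, -1)))) = Mul(Add(Mul(-2720, -205), Mul(159780, 8)), Add(-1116441, Mul(Add(-15, Mul(Rational(-1, 4), -1876)), Pow(3129533, -1)))) = Mul(Add(557600, 1278240), Add(-1116441, Mul(Add(-15, 469), Rational(1, 3129533)))) = Mul(1835840, Add(-1116441, Mul(454, Rational(1, 3129533)))) = Mul(1835840, Add(-1116441, Rational(454, 3129533))) = Mul(1835840, Rational(-3493938951599, 3129533)) = Rational(-6414312884903508160, 3129533)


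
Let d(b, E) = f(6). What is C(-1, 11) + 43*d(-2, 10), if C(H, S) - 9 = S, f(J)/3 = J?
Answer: 794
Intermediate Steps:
f(J) = 3*J
d(b, E) = 18 (d(b, E) = 3*6 = 18)
C(H, S) = 9 + S
C(-1, 11) + 43*d(-2, 10) = (9 + 11) + 43*18 = 20 + 774 = 794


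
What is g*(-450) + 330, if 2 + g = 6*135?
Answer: -363270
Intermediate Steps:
g = 808 (g = -2 + 6*135 = -2 + 810 = 808)
g*(-450) + 330 = 808*(-450) + 330 = -363600 + 330 = -363270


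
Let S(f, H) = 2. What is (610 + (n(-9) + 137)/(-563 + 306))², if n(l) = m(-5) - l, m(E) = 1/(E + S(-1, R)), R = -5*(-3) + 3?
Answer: 220780636129/594441 ≈ 3.7141e+5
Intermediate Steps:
R = 18 (R = 15 + 3 = 18)
m(E) = 1/(2 + E) (m(E) = 1/(E + 2) = 1/(2 + E))
n(l) = -⅓ - l (n(l) = 1/(2 - 5) - l = 1/(-3) - l = -⅓ - l)
(610 + (n(-9) + 137)/(-563 + 306))² = (610 + ((-⅓ - 1*(-9)) + 137)/(-563 + 306))² = (610 + ((-⅓ + 9) + 137)/(-257))² = (610 + (26/3 + 137)*(-1/257))² = (610 + (437/3)*(-1/257))² = (610 - 437/771)² = (469873/771)² = 220780636129/594441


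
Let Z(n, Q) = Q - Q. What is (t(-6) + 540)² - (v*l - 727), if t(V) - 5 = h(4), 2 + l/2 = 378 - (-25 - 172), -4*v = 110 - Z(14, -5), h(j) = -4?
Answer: 324923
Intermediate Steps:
Z(n, Q) = 0
v = -55/2 (v = -(110 - 1*0)/4 = -(110 + 0)/4 = -¼*110 = -55/2 ≈ -27.500)
l = 1146 (l = -4 + 2*(378 - (-25 - 172)) = -4 + 2*(378 - 1*(-197)) = -4 + 2*(378 + 197) = -4 + 2*575 = -4 + 1150 = 1146)
t(V) = 1 (t(V) = 5 - 4 = 1)
(t(-6) + 540)² - (v*l - 727) = (1 + 540)² - (-55/2*1146 - 727) = 541² - (-31515 - 727) = 292681 - 1*(-32242) = 292681 + 32242 = 324923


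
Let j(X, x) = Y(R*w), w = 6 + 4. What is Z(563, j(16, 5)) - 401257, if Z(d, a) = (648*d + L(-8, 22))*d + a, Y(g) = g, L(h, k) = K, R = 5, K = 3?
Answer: 204996394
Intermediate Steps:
w = 10
L(h, k) = 3
j(X, x) = 50 (j(X, x) = 5*10 = 50)
Z(d, a) = a + d*(3 + 648*d) (Z(d, a) = (648*d + 3)*d + a = (3 + 648*d)*d + a = d*(3 + 648*d) + a = a + d*(3 + 648*d))
Z(563, j(16, 5)) - 401257 = (50 + 3*563 + 648*563²) - 401257 = (50 + 1689 + 648*316969) - 401257 = (50 + 1689 + 205395912) - 401257 = 205397651 - 401257 = 204996394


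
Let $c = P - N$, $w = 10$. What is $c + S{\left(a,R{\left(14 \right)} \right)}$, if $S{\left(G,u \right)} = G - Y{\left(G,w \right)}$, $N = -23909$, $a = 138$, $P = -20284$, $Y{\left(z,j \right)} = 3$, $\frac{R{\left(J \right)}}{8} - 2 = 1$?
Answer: $3760$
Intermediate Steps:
$R{\left(J \right)} = 24$ ($R{\left(J \right)} = 16 + 8 \cdot 1 = 16 + 8 = 24$)
$S{\left(G,u \right)} = -3 + G$ ($S{\left(G,u \right)} = G - 3 = -3 + G$)
$c = 3625$ ($c = -20284 - -23909 = -20284 + 23909 = 3625$)
$c + S{\left(a,R{\left(14 \right)} \right)} = 3625 + \left(-3 + 138\right) = 3625 + 135 = 3760$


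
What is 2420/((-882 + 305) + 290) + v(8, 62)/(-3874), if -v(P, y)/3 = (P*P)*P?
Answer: -4467124/555919 ≈ -8.0356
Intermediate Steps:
v(P, y) = -3*P**3 (v(P, y) = -3*P*P*P = -3*P**2*P = -3*P**3)
2420/((-882 + 305) + 290) + v(8, 62)/(-3874) = 2420/((-882 + 305) + 290) - 3*8**3/(-3874) = 2420/(-577 + 290) - 3*512*(-1/3874) = 2420/(-287) - 1536*(-1/3874) = 2420*(-1/287) + 768/1937 = -2420/287 + 768/1937 = -4467124/555919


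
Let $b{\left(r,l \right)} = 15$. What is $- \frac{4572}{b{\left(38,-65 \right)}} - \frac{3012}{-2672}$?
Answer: $- \frac{1014267}{3340} \approx -303.67$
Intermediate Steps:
$- \frac{4572}{b{\left(38,-65 \right)}} - \frac{3012}{-2672} = - \frac{4572}{15} - \frac{3012}{-2672} = \left(-4572\right) \frac{1}{15} - - \frac{753}{668} = - \frac{1524}{5} + \frac{753}{668} = - \frac{1014267}{3340}$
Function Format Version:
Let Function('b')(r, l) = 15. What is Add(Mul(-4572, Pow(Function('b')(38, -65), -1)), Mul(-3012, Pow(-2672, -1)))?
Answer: Rational(-1014267, 3340) ≈ -303.67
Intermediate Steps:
Add(Mul(-4572, Pow(Function('b')(38, -65), -1)), Mul(-3012, Pow(-2672, -1))) = Add(Mul(-4572, Pow(15, -1)), Mul(-3012, Pow(-2672, -1))) = Add(Mul(-4572, Rational(1, 15)), Mul(-3012, Rational(-1, 2672))) = Add(Rational(-1524, 5), Rational(753, 668)) = Rational(-1014267, 3340)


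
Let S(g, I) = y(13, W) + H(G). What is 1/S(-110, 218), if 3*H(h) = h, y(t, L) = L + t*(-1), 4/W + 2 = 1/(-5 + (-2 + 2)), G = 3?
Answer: -11/152 ≈ -0.072368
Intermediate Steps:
W = -20/11 (W = 4/(-2 + 1/(-5 + (-2 + 2))) = 4/(-2 + 1/(-5 + 0)) = 4/(-2 + 1/(-5)) = 4/(-2 - ⅕) = 4/(-11/5) = 4*(-5/11) = -20/11 ≈ -1.8182)
y(t, L) = L - t
H(h) = h/3
S(g, I) = -152/11 (S(g, I) = (-20/11 - 1*13) + (⅓)*3 = (-20/11 - 13) + 1 = -163/11 + 1 = -152/11)
1/S(-110, 218) = 1/(-152/11) = -11/152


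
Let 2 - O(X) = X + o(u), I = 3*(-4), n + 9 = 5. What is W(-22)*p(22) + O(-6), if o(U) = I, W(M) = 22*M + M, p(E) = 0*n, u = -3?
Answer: 20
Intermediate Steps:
n = -4 (n = -9 + 5 = -4)
I = -12
p(E) = 0 (p(E) = 0*(-4) = 0)
W(M) = 23*M
o(U) = -12
O(X) = 14 - X (O(X) = 2 - (X - 12) = 2 - (-12 + X) = 2 + (12 - X) = 14 - X)
W(-22)*p(22) + O(-6) = (23*(-22))*0 + (14 - 1*(-6)) = -506*0 + (14 + 6) = 0 + 20 = 20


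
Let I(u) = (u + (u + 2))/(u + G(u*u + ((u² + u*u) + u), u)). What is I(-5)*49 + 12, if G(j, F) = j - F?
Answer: 32/5 ≈ 6.4000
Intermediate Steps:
I(u) = (2 + 2*u)/(u + 3*u²) (I(u) = (u + (u + 2))/(u + ((u*u + ((u² + u*u) + u)) - u)) = (u + (2 + u))/(u + ((u² + ((u² + u²) + u)) - u)) = (2 + 2*u)/(u + ((u² + (2*u² + u)) - u)) = (2 + 2*u)/(u + ((u² + (u + 2*u²)) - u)) = (2 + 2*u)/(u + ((u + 3*u²) - u)) = (2 + 2*u)/(u + 3*u²))
I(-5)*49 + 12 = (2*(1 - 5)/(-5*(1 + 3*(-5))))*49 + 12 = (2*(-⅕)*(-4)/(1 - 15))*49 + 12 = (2*(-⅕)*(-4)/(-14))*49 + 12 = (2*(-⅕)*(-1/14)*(-4))*49 + 12 = -4/35*49 + 12 = -28/5 + 12 = 32/5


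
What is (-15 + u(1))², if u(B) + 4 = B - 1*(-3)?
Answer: 225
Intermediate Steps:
u(B) = -1 + B (u(B) = -4 + (B - 1*(-3)) = -4 + (B + 3) = -4 + (3 + B) = -1 + B)
(-15 + u(1))² = (-15 + (-1 + 1))² = (-15 + 0)² = (-15)² = 225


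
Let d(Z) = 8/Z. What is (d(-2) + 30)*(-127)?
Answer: -3302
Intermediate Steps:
(d(-2) + 30)*(-127) = (8/(-2) + 30)*(-127) = (8*(-½) + 30)*(-127) = (-4 + 30)*(-127) = 26*(-127) = -3302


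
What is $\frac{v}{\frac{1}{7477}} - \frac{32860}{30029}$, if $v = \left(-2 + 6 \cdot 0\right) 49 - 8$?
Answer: $- \frac{23799877158}{30029} \approx -7.9256 \cdot 10^{5}$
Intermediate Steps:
$v = -106$ ($v = \left(-2 + 0\right) 49 - 8 = \left(-2\right) 49 - 8 = -98 - 8 = -106$)
$\frac{v}{\frac{1}{7477}} - \frac{32860}{30029} = - \frac{106}{\frac{1}{7477}} - \frac{32860}{30029} = - 106 \frac{1}{\frac{1}{7477}} - \frac{32860}{30029} = \left(-106\right) 7477 - \frac{32860}{30029} = -792562 - \frac{32860}{30029} = - \frac{23799877158}{30029}$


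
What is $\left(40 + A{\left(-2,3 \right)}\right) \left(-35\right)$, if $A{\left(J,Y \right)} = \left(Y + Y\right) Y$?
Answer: $-2030$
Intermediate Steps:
$A{\left(J,Y \right)} = 2 Y^{2}$ ($A{\left(J,Y \right)} = 2 Y Y = 2 Y^{2}$)
$\left(40 + A{\left(-2,3 \right)}\right) \left(-35\right) = \left(40 + 2 \cdot 3^{2}\right) \left(-35\right) = \left(40 + 2 \cdot 9\right) \left(-35\right) = \left(40 + 18\right) \left(-35\right) = 58 \left(-35\right) = -2030$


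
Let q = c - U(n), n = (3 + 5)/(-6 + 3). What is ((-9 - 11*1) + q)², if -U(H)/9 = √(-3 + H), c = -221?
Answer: 57622 - 1446*I*√51 ≈ 57622.0 - 10327.0*I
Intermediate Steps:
n = -8/3 (n = 8/(-3) = 8*(-⅓) = -8/3 ≈ -2.6667)
U(H) = -9*√(-3 + H)
q = -221 + 3*I*√51 (q = -221 - (-9)*√(-3 - 8/3) = -221 - (-9)*√(-17/3) = -221 - (-9)*I*√51/3 = -221 - (-3)*I*√51 = -221 + 3*I*√51 ≈ -221.0 + 21.424*I)
((-9 - 11*1) + q)² = ((-9 - 11*1) + (-221 + 3*I*√51))² = ((-9 - 11) + (-221 + 3*I*√51))² = (-20 + (-221 + 3*I*√51))² = (-241 + 3*I*√51)²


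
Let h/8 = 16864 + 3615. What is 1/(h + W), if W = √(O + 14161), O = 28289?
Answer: 81916/13420440887 - 5*√1698/26840881774 ≈ 6.0961e-6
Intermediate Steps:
h = 163832 (h = 8*(16864 + 3615) = 8*20479 = 163832)
W = 5*√1698 (W = √(28289 + 14161) = √42450 = 5*√1698 ≈ 206.03)
1/(h + W) = 1/(163832 + 5*√1698)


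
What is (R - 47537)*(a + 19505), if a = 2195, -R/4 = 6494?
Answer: -1595232100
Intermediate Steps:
R = -25976 (R = -4*6494 = -25976)
(R - 47537)*(a + 19505) = (-25976 - 47537)*(2195 + 19505) = -73513*21700 = -1595232100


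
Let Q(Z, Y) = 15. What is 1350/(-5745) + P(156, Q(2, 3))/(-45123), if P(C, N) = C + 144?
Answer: -1391990/5760703 ≈ -0.24164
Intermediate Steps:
P(C, N) = 144 + C
1350/(-5745) + P(156, Q(2, 3))/(-45123) = 1350/(-5745) + (144 + 156)/(-45123) = 1350*(-1/5745) + 300*(-1/45123) = -90/383 - 100/15041 = -1391990/5760703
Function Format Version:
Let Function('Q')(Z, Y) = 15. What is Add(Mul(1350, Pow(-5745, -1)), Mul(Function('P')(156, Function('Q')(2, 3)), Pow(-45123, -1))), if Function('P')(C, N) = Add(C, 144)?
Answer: Rational(-1391990, 5760703) ≈ -0.24164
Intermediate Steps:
Function('P')(C, N) = Add(144, C)
Add(Mul(1350, Pow(-5745, -1)), Mul(Function('P')(156, Function('Q')(2, 3)), Pow(-45123, -1))) = Add(Mul(1350, Pow(-5745, -1)), Mul(Add(144, 156), Pow(-45123, -1))) = Add(Mul(1350, Rational(-1, 5745)), Mul(300, Rational(-1, 45123))) = Add(Rational(-90, 383), Rational(-100, 15041)) = Rational(-1391990, 5760703)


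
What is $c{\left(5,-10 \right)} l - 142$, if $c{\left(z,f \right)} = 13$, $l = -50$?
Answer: $-792$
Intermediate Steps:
$c{\left(5,-10 \right)} l - 142 = 13 \left(-50\right) - 142 = -650 - 142 = -792$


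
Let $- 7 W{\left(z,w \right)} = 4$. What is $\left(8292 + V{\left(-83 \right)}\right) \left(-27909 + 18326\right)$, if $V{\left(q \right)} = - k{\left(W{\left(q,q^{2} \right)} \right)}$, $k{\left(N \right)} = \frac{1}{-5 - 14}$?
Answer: $- \frac{1509792067}{19} \approx -7.9463 \cdot 10^{7}$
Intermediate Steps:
$W{\left(z,w \right)} = - \frac{4}{7}$ ($W{\left(z,w \right)} = \left(- \frac{1}{7}\right) 4 = - \frac{4}{7}$)
$k{\left(N \right)} = - \frac{1}{19}$ ($k{\left(N \right)} = \frac{1}{-19} = - \frac{1}{19}$)
$V{\left(q \right)} = \frac{1}{19}$ ($V{\left(q \right)} = \left(-1\right) \left(- \frac{1}{19}\right) = \frac{1}{19}$)
$\left(8292 + V{\left(-83 \right)}\right) \left(-27909 + 18326\right) = \left(8292 + \frac{1}{19}\right) \left(-27909 + 18326\right) = \frac{157549}{19} \left(-9583\right) = - \frac{1509792067}{19}$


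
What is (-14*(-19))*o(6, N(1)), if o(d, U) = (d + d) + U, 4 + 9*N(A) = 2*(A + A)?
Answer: 3192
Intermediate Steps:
N(A) = -4/9 + 4*A/9 (N(A) = -4/9 + (2*(A + A))/9 = -4/9 + (2*(2*A))/9 = -4/9 + (4*A)/9 = -4/9 + 4*A/9)
o(d, U) = U + 2*d (o(d, U) = 2*d + U = U + 2*d)
(-14*(-19))*o(6, N(1)) = (-14*(-19))*((-4/9 + (4/9)*1) + 2*6) = 266*((-4/9 + 4/9) + 12) = 266*(0 + 12) = 266*12 = 3192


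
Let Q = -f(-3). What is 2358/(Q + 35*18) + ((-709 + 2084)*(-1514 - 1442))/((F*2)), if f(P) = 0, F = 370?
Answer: -7108028/1295 ≈ -5488.8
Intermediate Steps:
Q = 0 (Q = -1*0 = 0)
2358/(Q + 35*18) + ((-709 + 2084)*(-1514 - 1442))/((F*2)) = 2358/(0 + 35*18) + ((-709 + 2084)*(-1514 - 1442))/((370*2)) = 2358/(0 + 630) + (1375*(-2956))/740 = 2358/630 - 4064500*1/740 = 2358*(1/630) - 203225/37 = 131/35 - 203225/37 = -7108028/1295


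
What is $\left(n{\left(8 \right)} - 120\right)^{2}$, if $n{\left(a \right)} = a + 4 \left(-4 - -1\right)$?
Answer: $15376$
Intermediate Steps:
$n{\left(a \right)} = -12 + a$ ($n{\left(a \right)} = a + 4 \left(-4 + 1\right) = a + 4 \left(-3\right) = a - 12 = -12 + a$)
$\left(n{\left(8 \right)} - 120\right)^{2} = \left(\left(-12 + 8\right) - 120\right)^{2} = \left(-4 - 120\right)^{2} = \left(-124\right)^{2} = 15376$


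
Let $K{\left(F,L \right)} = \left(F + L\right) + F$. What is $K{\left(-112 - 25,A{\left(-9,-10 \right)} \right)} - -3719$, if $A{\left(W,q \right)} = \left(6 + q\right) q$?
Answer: $3485$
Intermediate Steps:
$A{\left(W,q \right)} = q \left(6 + q\right)$
$K{\left(F,L \right)} = L + 2 F$
$K{\left(-112 - 25,A{\left(-9,-10 \right)} \right)} - -3719 = \left(- 10 \left(6 - 10\right) + 2 \left(-112 - 25\right)\right) - -3719 = \left(\left(-10\right) \left(-4\right) + 2 \left(-137\right)\right) + 3719 = \left(40 - 274\right) + 3719 = -234 + 3719 = 3485$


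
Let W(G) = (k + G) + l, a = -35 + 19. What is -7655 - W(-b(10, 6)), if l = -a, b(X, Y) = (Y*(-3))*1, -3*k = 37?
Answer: -23030/3 ≈ -7676.7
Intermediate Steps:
k = -37/3 (k = -⅓*37 = -37/3 ≈ -12.333)
b(X, Y) = -3*Y (b(X, Y) = -3*Y*1 = -3*Y)
a = -16
l = 16 (l = -1*(-16) = 16)
W(G) = 11/3 + G (W(G) = (-37/3 + G) + 16 = 11/3 + G)
-7655 - W(-b(10, 6)) = -7655 - (11/3 - (-3)*6) = -7655 - (11/3 - 1*(-18)) = -7655 - (11/3 + 18) = -7655 - 1*65/3 = -7655 - 65/3 = -23030/3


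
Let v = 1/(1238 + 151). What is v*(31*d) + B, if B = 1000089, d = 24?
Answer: 463041455/463 ≈ 1.0001e+6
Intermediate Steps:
v = 1/1389 ≈ 0.00071994
v*(31*d) + B = (31*24)/1389 + 1000089 = (1/1389)*744 + 1000089 = 248/463 + 1000089 = 463041455/463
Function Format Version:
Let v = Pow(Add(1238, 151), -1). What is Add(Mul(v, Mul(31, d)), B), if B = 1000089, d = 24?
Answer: Rational(463041455, 463) ≈ 1.0001e+6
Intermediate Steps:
v = Rational(1, 1389) (v = Pow(1389, -1) = Rational(1, 1389) ≈ 0.00071994)
Add(Mul(v, Mul(31, d)), B) = Add(Mul(Rational(1, 1389), Mul(31, 24)), 1000089) = Add(Mul(Rational(1, 1389), 744), 1000089) = Add(Rational(248, 463), 1000089) = Rational(463041455, 463)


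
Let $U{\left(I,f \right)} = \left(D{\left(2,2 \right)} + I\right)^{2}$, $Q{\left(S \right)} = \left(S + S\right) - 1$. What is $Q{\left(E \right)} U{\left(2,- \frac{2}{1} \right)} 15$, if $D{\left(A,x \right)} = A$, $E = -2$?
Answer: $-1200$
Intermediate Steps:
$Q{\left(S \right)} = -1 + 2 S$ ($Q{\left(S \right)} = 2 S - 1 = -1 + 2 S$)
$U{\left(I,f \right)} = \left(2 + I\right)^{2}$
$Q{\left(E \right)} U{\left(2,- \frac{2}{1} \right)} 15 = \left(-1 + 2 \left(-2\right)\right) \left(2 + 2\right)^{2} \cdot 15 = \left(-1 - 4\right) 4^{2} \cdot 15 = \left(-5\right) 16 \cdot 15 = \left(-80\right) 15 = -1200$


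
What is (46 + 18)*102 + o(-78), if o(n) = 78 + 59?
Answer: 6665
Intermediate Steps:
o(n) = 137
(46 + 18)*102 + o(-78) = (46 + 18)*102 + 137 = 64*102 + 137 = 6528 + 137 = 6665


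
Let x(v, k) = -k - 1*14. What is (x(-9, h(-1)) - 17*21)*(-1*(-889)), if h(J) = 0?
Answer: -329819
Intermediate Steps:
x(v, k) = -14 - k (x(v, k) = -k - 14 = -14 - k)
(x(-9, h(-1)) - 17*21)*(-1*(-889)) = ((-14 - 1*0) - 17*21)*(-1*(-889)) = ((-14 + 0) - 357)*889 = (-14 - 357)*889 = -371*889 = -329819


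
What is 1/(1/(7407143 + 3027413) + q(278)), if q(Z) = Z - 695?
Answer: -10434556/4351209851 ≈ -0.0023981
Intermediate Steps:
q(Z) = -695 + Z
1/(1/(7407143 + 3027413) + q(278)) = 1/(1/(7407143 + 3027413) + (-695 + 278)) = 1/(1/10434556 - 417) = 1/(-4351209851/10434556) = -10434556/4351209851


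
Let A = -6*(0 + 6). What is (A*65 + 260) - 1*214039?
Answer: -216119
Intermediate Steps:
A = -36 (A = -6*6 = -36)
(A*65 + 260) - 1*214039 = (-36*65 + 260) - 1*214039 = (-2340 + 260) - 214039 = -2080 - 214039 = -216119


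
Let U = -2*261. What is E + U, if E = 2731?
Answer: 2209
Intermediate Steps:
U = -522
E + U = 2731 - 522 = 2209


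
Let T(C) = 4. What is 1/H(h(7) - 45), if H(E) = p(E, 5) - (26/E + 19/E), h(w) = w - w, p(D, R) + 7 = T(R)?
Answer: -½ ≈ -0.50000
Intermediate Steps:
p(D, R) = -3 (p(D, R) = -7 + 4 = -3)
h(w) = 0
H(E) = -3 - 45/E (H(E) = -3 - (26/E + 19/E) = -3 - 45/E)
1/H(h(7) - 45) = 1/(-3 - 45/(0 - 45)) = 1/(-3 - 45/(-45)) = 1/(-3 - 45*(-1/45)) = 1/(-3 + 1) = 1/(-2) = -½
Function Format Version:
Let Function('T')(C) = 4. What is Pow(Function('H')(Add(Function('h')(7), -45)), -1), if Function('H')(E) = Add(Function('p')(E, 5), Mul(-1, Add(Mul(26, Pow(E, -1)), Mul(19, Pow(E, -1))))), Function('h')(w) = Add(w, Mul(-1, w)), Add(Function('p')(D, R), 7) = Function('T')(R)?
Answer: Rational(-1, 2) ≈ -0.50000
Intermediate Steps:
Function('p')(D, R) = -3 (Function('p')(D, R) = Add(-7, 4) = -3)
Function('h')(w) = 0
Function('H')(E) = Add(-3, Mul(-45, Pow(E, -1))) (Function('H')(E) = Add(-3, Mul(-1, Add(Mul(26, Pow(E, -1)), Mul(19, Pow(E, -1))))) = Add(-3, Mul(-1, Mul(45, Pow(E, -1)))) = Add(-3, Mul(-45, Pow(E, -1))))
Pow(Function('H')(Add(Function('h')(7), -45)), -1) = Pow(Add(-3, Mul(-45, Pow(Add(0, -45), -1))), -1) = Pow(Add(-3, Mul(-45, Pow(-45, -1))), -1) = Pow(Add(-3, Mul(-45, Rational(-1, 45))), -1) = Pow(Add(-3, 1), -1) = Pow(-2, -1) = Rational(-1, 2)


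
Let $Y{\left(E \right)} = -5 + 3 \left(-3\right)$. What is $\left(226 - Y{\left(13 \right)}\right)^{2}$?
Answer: $57600$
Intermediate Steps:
$Y{\left(E \right)} = -14$ ($Y{\left(E \right)} = -5 - 9 = -14$)
$\left(226 - Y{\left(13 \right)}\right)^{2} = \left(226 - -14\right)^{2} = \left(226 + 14\right)^{2} = 240^{2} = 57600$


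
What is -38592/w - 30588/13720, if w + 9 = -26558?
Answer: -70787289/91124810 ≈ -0.77682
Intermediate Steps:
w = -26567 (w = -9 - 26558 = -26567)
-38592/w - 30588/13720 = -38592/(-26567) - 30588/13720 = -38592*(-1/26567) - 30588*1/13720 = 38592/26567 - 7647/3430 = -70787289/91124810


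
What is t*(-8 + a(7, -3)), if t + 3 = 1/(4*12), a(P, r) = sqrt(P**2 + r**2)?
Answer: 143/6 - 143*sqrt(58)/48 ≈ 1.1447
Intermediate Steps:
t = -143/48 (t = -3 + 1/(4*12) = -3 + 1/48 = -143/48 ≈ -2.9792)
t*(-8 + a(7, -3)) = -143*(-8 + sqrt(7**2 + (-3)**2))/48 = -143*(-8 + sqrt(49 + 9))/48 = -143*(-8 + sqrt(58))/48 = 143/6 - 143*sqrt(58)/48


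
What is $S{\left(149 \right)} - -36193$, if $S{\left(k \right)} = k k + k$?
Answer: $58543$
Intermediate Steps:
$S{\left(k \right)} = k + k^{2}$ ($S{\left(k \right)} = k^{2} + k = k + k^{2}$)
$S{\left(149 \right)} - -36193 = 149 \left(1 + 149\right) - -36193 = 149 \cdot 150 + 36193 = 22350 + 36193 = 58543$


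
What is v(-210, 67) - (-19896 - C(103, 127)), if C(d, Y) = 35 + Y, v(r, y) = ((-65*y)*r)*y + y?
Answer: 61294975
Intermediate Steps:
v(r, y) = y - 65*r*y² (v(r, y) = (-65*r*y)*y + y = -65*r*y² + y = y - 65*r*y²)
v(-210, 67) - (-19896 - C(103, 127)) = 67*(1 - 65*(-210)*67) - (-19896 - (35 + 127)) = 67*(1 + 914550) - (-19896 - 1*162) = 67*914551 - (-19896 - 162) = 61274917 - 1*(-20058) = 61274917 + 20058 = 61294975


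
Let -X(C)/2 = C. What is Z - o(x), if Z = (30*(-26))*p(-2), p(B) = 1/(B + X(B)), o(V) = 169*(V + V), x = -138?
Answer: 46254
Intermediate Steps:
X(C) = -2*C
o(V) = 338*V (o(V) = 169*(2*V) = 338*V)
p(B) = -1/B (p(B) = 1/(B - 2*B) = 1/(-B) = -1/B)
Z = -390 (Z = (30*(-26))*(-1/(-2)) = -(-780)*(-1)/2 = -780*½ = -390)
Z - o(x) = -390 - 338*(-138) = -390 - 1*(-46644) = -390 + 46644 = 46254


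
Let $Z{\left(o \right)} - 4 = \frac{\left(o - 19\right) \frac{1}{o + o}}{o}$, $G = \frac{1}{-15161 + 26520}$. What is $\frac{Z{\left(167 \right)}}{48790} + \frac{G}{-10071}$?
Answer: $\frac{1276871936276}{15565979563116759} \approx 8.203 \cdot 10^{-5}$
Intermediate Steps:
$G = \frac{1}{11359} \approx 8.8036 \cdot 10^{-5}$
$Z{\left(o \right)} = 4 + \frac{-19 + o}{2 o^{2}}$ ($Z{\left(o \right)} = 4 + \frac{\left(o - 19\right) \frac{1}{o + o}}{o} = 4 + \frac{\left(-19 + o\right) \frac{1}{2 o}}{o} = 4 + \frac{\frac{1}{2} \frac{1}{o} \left(-19 + o\right)}{o} = 4 + \frac{-19 + o}{2 o^{2}}$)
$\frac{Z{\left(167 \right)}}{48790} + \frac{G}{-10071} = \frac{\frac{1}{2} \cdot \frac{1}{27889} \left(-19 + 167 + 8 \cdot 167^{2}\right)}{48790} + \frac{1}{11359 \left(-10071\right)} = \frac{1}{2} \cdot \frac{1}{27889} \left(-19 + 167 + 8 \cdot 27889\right) \frac{1}{48790} + \frac{1}{11359} \left(- \frac{1}{10071}\right) = \frac{1}{2} \cdot \frac{1}{27889} \left(-19 + 167 + 223112\right) \frac{1}{48790} - \frac{1}{114396489} = \frac{1}{2} \cdot \frac{1}{27889} \cdot 223260 \cdot \frac{1}{48790} - \frac{1}{114396489} = \frac{111630}{27889} \cdot \frac{1}{48790} - \frac{1}{114396489} = \frac{11163}{136070431} - \frac{1}{114396489} = \frac{1276871936276}{15565979563116759}$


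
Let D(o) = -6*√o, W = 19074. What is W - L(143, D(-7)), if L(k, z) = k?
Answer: 18931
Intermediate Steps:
W - L(143, D(-7)) = 19074 - 1*143 = 19074 - 143 = 18931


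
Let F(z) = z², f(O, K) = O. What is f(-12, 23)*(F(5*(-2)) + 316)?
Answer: -4992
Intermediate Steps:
f(-12, 23)*(F(5*(-2)) + 316) = -12*((5*(-2))² + 316) = -12*((-10)² + 316) = -12*(100 + 316) = -12*416 = -4992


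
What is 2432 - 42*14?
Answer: 1844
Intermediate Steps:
2432 - 42*14 = 2432 - 1*588 = 2432 - 588 = 1844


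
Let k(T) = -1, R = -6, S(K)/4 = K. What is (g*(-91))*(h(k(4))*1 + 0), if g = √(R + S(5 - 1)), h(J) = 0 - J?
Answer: -91*√10 ≈ -287.77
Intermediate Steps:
S(K) = 4*K
h(J) = -J
g = √10 (g = √(-6 + 4*(5 - 1)) = √(-6 + 4*4) = √(-6 + 16) = √10 ≈ 3.1623)
(g*(-91))*(h(k(4))*1 + 0) = (√10*(-91))*(-1*(-1)*1 + 0) = (-91*√10)*(1*1 + 0) = (-91*√10)*(1 + 0) = -91*√10*1 = -91*√10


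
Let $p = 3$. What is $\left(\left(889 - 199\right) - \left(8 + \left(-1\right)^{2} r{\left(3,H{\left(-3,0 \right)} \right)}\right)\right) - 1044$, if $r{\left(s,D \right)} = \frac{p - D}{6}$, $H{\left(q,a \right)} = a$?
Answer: $- \frac{725}{2} \approx -362.5$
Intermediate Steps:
$r{\left(s,D \right)} = \frac{1}{2} - \frac{D}{6}$ ($r{\left(s,D \right)} = \frac{3 - D}{6} = \left(3 - D\right) \frac{1}{6} = \frac{1}{2} - \frac{D}{6}$)
$\left(\left(889 - 199\right) - \left(8 + \left(-1\right)^{2} r{\left(3,H{\left(-3,0 \right)} \right)}\right)\right) - 1044 = \left(\left(889 - 199\right) - \left(8 + \left(-1\right)^{2} \left(\frac{1}{2} - 0\right)\right)\right) - 1044 = \left(690 - \left(8 + 1 \left(\frac{1}{2} + 0\right)\right)\right) - 1044 = \left(690 - \left(8 + 1 \cdot \frac{1}{2}\right)\right) - 1044 = \left(690 - \left(8 + \frac{1}{2}\right)\right) - 1044 = \left(690 - \frac{17}{2}\right) - 1044 = \frac{1363}{2} - 1044 = - \frac{725}{2}$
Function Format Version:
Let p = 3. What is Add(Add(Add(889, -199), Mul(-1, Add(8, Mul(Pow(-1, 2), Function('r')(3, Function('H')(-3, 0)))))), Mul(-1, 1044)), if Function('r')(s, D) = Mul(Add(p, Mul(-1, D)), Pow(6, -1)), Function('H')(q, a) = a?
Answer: Rational(-725, 2) ≈ -362.50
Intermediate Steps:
Function('r')(s, D) = Add(Rational(1, 2), Mul(Rational(-1, 6), D)) (Function('r')(s, D) = Mul(Add(3, Mul(-1, D)), Pow(6, -1)) = Mul(Add(3, Mul(-1, D)), Rational(1, 6)) = Add(Rational(1, 2), Mul(Rational(-1, 6), D)))
Add(Add(Add(889, -199), Mul(-1, Add(8, Mul(Pow(-1, 2), Function('r')(3, Function('H')(-3, 0)))))), Mul(-1, 1044)) = Add(Add(Add(889, -199), Mul(-1, Add(8, Mul(Pow(-1, 2), Add(Rational(1, 2), Mul(Rational(-1, 6), 0)))))), Mul(-1, 1044)) = Add(Add(690, Mul(-1, Add(8, Mul(1, Add(Rational(1, 2), 0))))), -1044) = Add(Add(690, Mul(-1, Add(8, Mul(1, Rational(1, 2))))), -1044) = Add(Add(690, Mul(-1, Add(8, Rational(1, 2)))), -1044) = Add(Add(690, Mul(-1, Rational(17, 2))), -1044) = Add(Add(690, Rational(-17, 2)), -1044) = Add(Rational(1363, 2), -1044) = Rational(-725, 2)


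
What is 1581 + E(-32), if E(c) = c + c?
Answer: 1517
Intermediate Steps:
E(c) = 2*c
1581 + E(-32) = 1581 + 2*(-32) = 1581 - 64 = 1517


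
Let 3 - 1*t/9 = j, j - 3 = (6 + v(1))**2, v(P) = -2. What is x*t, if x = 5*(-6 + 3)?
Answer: 2160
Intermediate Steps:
j = 19 (j = 3 + (6 - 2)**2 = 3 + 4**2 = 3 + 16 = 19)
x = -15 (x = 5*(-3) = -15)
t = -144 (t = 27 - 9*19 = 27 - 171 = -144)
x*t = -15*(-144) = 2160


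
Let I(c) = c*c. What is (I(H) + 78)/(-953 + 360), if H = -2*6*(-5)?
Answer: -3678/593 ≈ -6.2024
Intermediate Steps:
H = 60 (H = -12*(-5) = 60)
I(c) = c²
(I(H) + 78)/(-953 + 360) = (60² + 78)/(-953 + 360) = (3600 + 78)/(-593) = 3678*(-1/593) = -3678/593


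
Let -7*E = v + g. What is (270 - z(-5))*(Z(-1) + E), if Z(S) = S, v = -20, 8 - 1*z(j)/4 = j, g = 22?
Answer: -1962/7 ≈ -280.29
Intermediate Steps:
z(j) = 32 - 4*j
E = -2/7 (E = -(-20 + 22)/7 = -1/7*2 = -2/7 ≈ -0.28571)
(270 - z(-5))*(Z(-1) + E) = (270 - (32 - 4*(-5)))*(-1 - 2/7) = (270 - (32 + 20))*(-9/7) = (270 - 1*52)*(-9/7) = (270 - 52)*(-9/7) = 218*(-9/7) = -1962/7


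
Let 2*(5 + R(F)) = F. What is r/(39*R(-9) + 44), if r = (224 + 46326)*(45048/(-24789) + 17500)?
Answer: -13461094760400/5395739 ≈ -2.4948e+6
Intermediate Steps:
R(F) = -5 + F/2
r = 6730547380200/8263 (r = 46550*(45048*(-1/24789) + 17500) = 46550*(-15016/8263 + 17500) = 46550*(144587484/8263) = 6730547380200/8263 ≈ 8.1454e+8)
r/(39*R(-9) + 44) = 6730547380200/(8263*(39*(-5 + (1/2)*(-9)) + 44)) = 6730547380200/(8263*(39*(-5 - 9/2) + 44)) = 6730547380200/(8263*(39*(-19/2) + 44)) = 6730547380200/(8263*(-741/2 + 44)) = 6730547380200/(8263*(-653/2)) = (6730547380200/8263)*(-2/653) = -13461094760400/5395739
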